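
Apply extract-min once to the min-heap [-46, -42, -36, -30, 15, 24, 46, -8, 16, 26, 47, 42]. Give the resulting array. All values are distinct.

[-42, -30, -36, -8, 15, 24, 46, 42, 16, 26, 47]

remove root -46; move last element 42 to root → [42, -42, -36, -30, 15, 24, 46, -8, 16, 26, 47]
42 vs smaller child -42 at index 1, swap → [-42, 42, -36, -30, 15, 24, 46, -8, 16, 26, 47]
42 vs smaller child -30 at index 3, swap → [-42, -30, -36, 42, 15, 24, 46, -8, 16, 26, 47]
42 vs smaller child -8 at index 7, swap → [-42, -30, -36, -8, 15, 24, 46, 42, 16, 26, 47]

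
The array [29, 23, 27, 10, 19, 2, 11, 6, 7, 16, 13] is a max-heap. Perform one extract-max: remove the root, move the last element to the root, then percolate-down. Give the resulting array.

remove root 29; move last element 13 to root → [13, 23, 27, 10, 19, 2, 11, 6, 7, 16]
13 vs larger child 27 at index 2, swap → [27, 23, 13, 10, 19, 2, 11, 6, 7, 16]

[27, 23, 13, 10, 19, 2, 11, 6, 7, 16]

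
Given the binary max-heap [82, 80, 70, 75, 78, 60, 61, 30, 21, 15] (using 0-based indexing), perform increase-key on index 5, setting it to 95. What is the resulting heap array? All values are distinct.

[95, 80, 82, 75, 78, 70, 61, 30, 21, 15]

set index 5 from 60 to 95 → [82, 80, 70, 75, 78, 95, 61, 30, 21, 15]
95 > parent 70 at index 2, swap → [82, 80, 95, 75, 78, 70, 61, 30, 21, 15]
95 > parent 82 at index 0, swap → [95, 80, 82, 75, 78, 70, 61, 30, 21, 15]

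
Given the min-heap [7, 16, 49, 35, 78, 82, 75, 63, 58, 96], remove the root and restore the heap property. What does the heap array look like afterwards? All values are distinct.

remove root 7; move last element 96 to root → [96, 16, 49, 35, 78, 82, 75, 63, 58]
96 vs smaller child 16 at index 1, swap → [16, 96, 49, 35, 78, 82, 75, 63, 58]
96 vs smaller child 35 at index 3, swap → [16, 35, 49, 96, 78, 82, 75, 63, 58]
96 vs smaller child 58 at index 8, swap → [16, 35, 49, 58, 78, 82, 75, 63, 96]

[16, 35, 49, 58, 78, 82, 75, 63, 96]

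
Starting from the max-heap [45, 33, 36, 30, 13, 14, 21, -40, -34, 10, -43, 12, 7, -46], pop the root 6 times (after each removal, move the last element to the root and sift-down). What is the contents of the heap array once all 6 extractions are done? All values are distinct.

extract-max #1 returns 45:
  remove root 45; move last element -46 to root → [-46, 33, 36, 30, 13, 14, 21, -40, -34, 10, -43, 12, 7]
  -46 vs larger child 36 at index 2, swap → [36, 33, -46, 30, 13, 14, 21, -40, -34, 10, -43, 12, 7]
  -46 vs larger child 21 at index 6, swap → [36, 33, 21, 30, 13, 14, -46, -40, -34, 10, -43, 12, 7]
extract-max #2 returns 36:
  remove root 36; move last element 7 to root → [7, 33, 21, 30, 13, 14, -46, -40, -34, 10, -43, 12]
  7 vs larger child 33 at index 1, swap → [33, 7, 21, 30, 13, 14, -46, -40, -34, 10, -43, 12]
  7 vs larger child 30 at index 3, swap → [33, 30, 21, 7, 13, 14, -46, -40, -34, 10, -43, 12]
extract-max #3 returns 33:
  remove root 33; move last element 12 to root → [12, 30, 21, 7, 13, 14, -46, -40, -34, 10, -43]
  12 vs larger child 30 at index 1, swap → [30, 12, 21, 7, 13, 14, -46, -40, -34, 10, -43]
  12 vs larger child 13 at index 4, swap → [30, 13, 21, 7, 12, 14, -46, -40, -34, 10, -43]
extract-max #4 returns 30:
  remove root 30; move last element -43 to root → [-43, 13, 21, 7, 12, 14, -46, -40, -34, 10]
  -43 vs larger child 21 at index 2, swap → [21, 13, -43, 7, 12, 14, -46, -40, -34, 10]
  -43 vs larger child 14 at index 5, swap → [21, 13, 14, 7, 12, -43, -46, -40, -34, 10]
extract-max #5 returns 21:
  remove root 21; move last element 10 to root → [10, 13, 14, 7, 12, -43, -46, -40, -34]
  10 vs larger child 14 at index 2, swap → [14, 13, 10, 7, 12, -43, -46, -40, -34]
extract-max #6 returns 14:
  remove root 14; move last element -34 to root → [-34, 13, 10, 7, 12, -43, -46, -40]
  -34 vs larger child 13 at index 1, swap → [13, -34, 10, 7, 12, -43, -46, -40]
  -34 vs larger child 12 at index 4, swap → [13, 12, 10, 7, -34, -43, -46, -40]

[13, 12, 10, 7, -34, -43, -46, -40]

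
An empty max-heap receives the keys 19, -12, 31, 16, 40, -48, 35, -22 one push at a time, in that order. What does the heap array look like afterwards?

[40, 31, 35, -12, 16, -48, 19, -22]

Insert 19:
  append 19 at index 0 → [19] (no swap needed)
Insert -12:
  append -12 at index 1 → [19, -12] (no swap needed)
Insert 31:
  append 31 at index 2 → [19, -12, 31]
  31 > parent 19 at index 0, swap → [31, -12, 19]
Insert 16:
  append 16 at index 3 → [31, -12, 19, 16]
  16 > parent -12 at index 1, swap → [31, 16, 19, -12]
Insert 40:
  append 40 at index 4 → [31, 16, 19, -12, 40]
  40 > parent 16 at index 1, swap → [31, 40, 19, -12, 16]
  40 > parent 31 at index 0, swap → [40, 31, 19, -12, 16]
Insert -48:
  append -48 at index 5 → [40, 31, 19, -12, 16, -48] (no swap needed)
Insert 35:
  append 35 at index 6 → [40, 31, 19, -12, 16, -48, 35]
  35 > parent 19 at index 2, swap → [40, 31, 35, -12, 16, -48, 19]
Insert -22:
  append -22 at index 7 → [40, 31, 35, -12, 16, -48, 19, -22] (no swap needed)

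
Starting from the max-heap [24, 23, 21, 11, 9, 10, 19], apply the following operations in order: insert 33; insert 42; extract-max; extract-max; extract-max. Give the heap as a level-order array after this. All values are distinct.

insert 33:
  append 33 at index 7 → [24, 23, 21, 11, 9, 10, 19, 33]
  33 > parent 11 at index 3, swap → [24, 23, 21, 33, 9, 10, 19, 11]
  33 > parent 23 at index 1, swap → [24, 33, 21, 23, 9, 10, 19, 11]
  33 > parent 24 at index 0, swap → [33, 24, 21, 23, 9, 10, 19, 11]
insert 42:
  append 42 at index 8 → [33, 24, 21, 23, 9, 10, 19, 11, 42]
  42 > parent 23 at index 3, swap → [33, 24, 21, 42, 9, 10, 19, 11, 23]
  42 > parent 24 at index 1, swap → [33, 42, 21, 24, 9, 10, 19, 11, 23]
  42 > parent 33 at index 0, swap → [42, 33, 21, 24, 9, 10, 19, 11, 23]
extract-max → returns 42:
  remove root 42; move last element 23 to root → [23, 33, 21, 24, 9, 10, 19, 11]
  23 vs larger child 33 at index 1, swap → [33, 23, 21, 24, 9, 10, 19, 11]
  23 vs larger child 24 at index 3, swap → [33, 24, 21, 23, 9, 10, 19, 11]
extract-max → returns 33:
  remove root 33; move last element 11 to root → [11, 24, 21, 23, 9, 10, 19]
  11 vs larger child 24 at index 1, swap → [24, 11, 21, 23, 9, 10, 19]
  11 vs larger child 23 at index 3, swap → [24, 23, 21, 11, 9, 10, 19]
extract-max → returns 24:
  remove root 24; move last element 19 to root → [19, 23, 21, 11, 9, 10]
  19 vs larger child 23 at index 1, swap → [23, 19, 21, 11, 9, 10]

[23, 19, 21, 11, 9, 10]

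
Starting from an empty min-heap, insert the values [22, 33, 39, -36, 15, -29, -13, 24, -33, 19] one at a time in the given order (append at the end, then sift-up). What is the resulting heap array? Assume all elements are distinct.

[-36, -33, -29, 15, 19, 39, -13, 33, 24, 22]

Insert 22:
  append 22 at index 0 → [22] (no swap needed)
Insert 33:
  append 33 at index 1 → [22, 33] (no swap needed)
Insert 39:
  append 39 at index 2 → [22, 33, 39] (no swap needed)
Insert -36:
  append -36 at index 3 → [22, 33, 39, -36]
  -36 < parent 33 at index 1, swap → [22, -36, 39, 33]
  -36 < parent 22 at index 0, swap → [-36, 22, 39, 33]
Insert 15:
  append 15 at index 4 → [-36, 22, 39, 33, 15]
  15 < parent 22 at index 1, swap → [-36, 15, 39, 33, 22]
Insert -29:
  append -29 at index 5 → [-36, 15, 39, 33, 22, -29]
  -29 < parent 39 at index 2, swap → [-36, 15, -29, 33, 22, 39]
Insert -13:
  append -13 at index 6 → [-36, 15, -29, 33, 22, 39, -13] (no swap needed)
Insert 24:
  append 24 at index 7 → [-36, 15, -29, 33, 22, 39, -13, 24]
  24 < parent 33 at index 3, swap → [-36, 15, -29, 24, 22, 39, -13, 33]
Insert -33:
  append -33 at index 8 → [-36, 15, -29, 24, 22, 39, -13, 33, -33]
  -33 < parent 24 at index 3, swap → [-36, 15, -29, -33, 22, 39, -13, 33, 24]
  -33 < parent 15 at index 1, swap → [-36, -33, -29, 15, 22, 39, -13, 33, 24]
Insert 19:
  append 19 at index 9 → [-36, -33, -29, 15, 22, 39, -13, 33, 24, 19]
  19 < parent 22 at index 4, swap → [-36, -33, -29, 15, 19, 39, -13, 33, 24, 22]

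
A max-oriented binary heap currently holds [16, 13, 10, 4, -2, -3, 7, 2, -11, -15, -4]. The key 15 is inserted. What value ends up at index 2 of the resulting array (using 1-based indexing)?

append 15 at index 12 → [16, 13, 10, 4, -2, -3, 7, 2, -11, -15, -4, 15]
15 > parent -3 at index 6, swap → [16, 13, 10, 4, -2, 15, 7, 2, -11, -15, -4, -3]
15 > parent 10 at index 3, swap → [16, 13, 15, 4, -2, 10, 7, 2, -11, -15, -4, -3]
resulting array: [16, 13, 15, 4, -2, 10, 7, 2, -11, -15, -4, -3]

13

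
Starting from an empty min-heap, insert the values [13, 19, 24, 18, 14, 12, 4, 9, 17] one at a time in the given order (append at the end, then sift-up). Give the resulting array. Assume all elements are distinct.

[4, 9, 12, 14, 18, 24, 13, 19, 17]

Insert 13:
  append 13 at index 0 → [13] (no swap needed)
Insert 19:
  append 19 at index 1 → [13, 19] (no swap needed)
Insert 24:
  append 24 at index 2 → [13, 19, 24] (no swap needed)
Insert 18:
  append 18 at index 3 → [13, 19, 24, 18]
  18 < parent 19 at index 1, swap → [13, 18, 24, 19]
Insert 14:
  append 14 at index 4 → [13, 18, 24, 19, 14]
  14 < parent 18 at index 1, swap → [13, 14, 24, 19, 18]
Insert 12:
  append 12 at index 5 → [13, 14, 24, 19, 18, 12]
  12 < parent 24 at index 2, swap → [13, 14, 12, 19, 18, 24]
  12 < parent 13 at index 0, swap → [12, 14, 13, 19, 18, 24]
Insert 4:
  append 4 at index 6 → [12, 14, 13, 19, 18, 24, 4]
  4 < parent 13 at index 2, swap → [12, 14, 4, 19, 18, 24, 13]
  4 < parent 12 at index 0, swap → [4, 14, 12, 19, 18, 24, 13]
Insert 9:
  append 9 at index 7 → [4, 14, 12, 19, 18, 24, 13, 9]
  9 < parent 19 at index 3, swap → [4, 14, 12, 9, 18, 24, 13, 19]
  9 < parent 14 at index 1, swap → [4, 9, 12, 14, 18, 24, 13, 19]
Insert 17:
  append 17 at index 8 → [4, 9, 12, 14, 18, 24, 13, 19, 17] (no swap needed)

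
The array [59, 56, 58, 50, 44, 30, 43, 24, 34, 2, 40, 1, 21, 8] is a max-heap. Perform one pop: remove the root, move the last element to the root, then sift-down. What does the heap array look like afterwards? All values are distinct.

[58, 56, 43, 50, 44, 30, 8, 24, 34, 2, 40, 1, 21]

remove root 59; move last element 8 to root → [8, 56, 58, 50, 44, 30, 43, 24, 34, 2, 40, 1, 21]
8 vs larger child 58 at index 2, swap → [58, 56, 8, 50, 44, 30, 43, 24, 34, 2, 40, 1, 21]
8 vs larger child 43 at index 6, swap → [58, 56, 43, 50, 44, 30, 8, 24, 34, 2, 40, 1, 21]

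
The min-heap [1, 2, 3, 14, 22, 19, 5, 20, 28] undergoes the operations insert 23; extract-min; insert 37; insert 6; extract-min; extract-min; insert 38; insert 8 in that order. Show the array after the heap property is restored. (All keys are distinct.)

[5, 6, 19, 20, 8, 37, 22, 23, 28, 38, 14]

insert 23:
  append 23 at index 9 → [1, 2, 3, 14, 22, 19, 5, 20, 28, 23] (no swap needed)
extract-min → returns 1:
  remove root 1; move last element 23 to root → [23, 2, 3, 14, 22, 19, 5, 20, 28]
  23 vs smaller child 2 at index 1, swap → [2, 23, 3, 14, 22, 19, 5, 20, 28]
  23 vs smaller child 14 at index 3, swap → [2, 14, 3, 23, 22, 19, 5, 20, 28]
  23 vs smaller child 20 at index 7, swap → [2, 14, 3, 20, 22, 19, 5, 23, 28]
insert 37:
  append 37 at index 9 → [2, 14, 3, 20, 22, 19, 5, 23, 28, 37] (no swap needed)
insert 6:
  append 6 at index 10 → [2, 14, 3, 20, 22, 19, 5, 23, 28, 37, 6]
  6 < parent 22 at index 4, swap → [2, 14, 3, 20, 6, 19, 5, 23, 28, 37, 22]
  6 < parent 14 at index 1, swap → [2, 6, 3, 20, 14, 19, 5, 23, 28, 37, 22]
extract-min → returns 2:
  remove root 2; move last element 22 to root → [22, 6, 3, 20, 14, 19, 5, 23, 28, 37]
  22 vs smaller child 3 at index 2, swap → [3, 6, 22, 20, 14, 19, 5, 23, 28, 37]
  22 vs smaller child 5 at index 6, swap → [3, 6, 5, 20, 14, 19, 22, 23, 28, 37]
extract-min → returns 3:
  remove root 3; move last element 37 to root → [37, 6, 5, 20, 14, 19, 22, 23, 28]
  37 vs smaller child 5 at index 2, swap → [5, 6, 37, 20, 14, 19, 22, 23, 28]
  37 vs smaller child 19 at index 5, swap → [5, 6, 19, 20, 14, 37, 22, 23, 28]
insert 38:
  append 38 at index 9 → [5, 6, 19, 20, 14, 37, 22, 23, 28, 38] (no swap needed)
insert 8:
  append 8 at index 10 → [5, 6, 19, 20, 14, 37, 22, 23, 28, 38, 8]
  8 < parent 14 at index 4, swap → [5, 6, 19, 20, 8, 37, 22, 23, 28, 38, 14]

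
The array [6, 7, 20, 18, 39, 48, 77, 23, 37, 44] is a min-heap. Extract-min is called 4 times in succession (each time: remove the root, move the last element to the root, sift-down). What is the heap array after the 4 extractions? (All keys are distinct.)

[23, 37, 44, 77, 39, 48]

extract-min #1 returns 6:
  remove root 6; move last element 44 to root → [44, 7, 20, 18, 39, 48, 77, 23, 37]
  44 vs smaller child 7 at index 1, swap → [7, 44, 20, 18, 39, 48, 77, 23, 37]
  44 vs smaller child 18 at index 3, swap → [7, 18, 20, 44, 39, 48, 77, 23, 37]
  44 vs smaller child 23 at index 7, swap → [7, 18, 20, 23, 39, 48, 77, 44, 37]
extract-min #2 returns 7:
  remove root 7; move last element 37 to root → [37, 18, 20, 23, 39, 48, 77, 44]
  37 vs smaller child 18 at index 1, swap → [18, 37, 20, 23, 39, 48, 77, 44]
  37 vs smaller child 23 at index 3, swap → [18, 23, 20, 37, 39, 48, 77, 44]
extract-min #3 returns 18:
  remove root 18; move last element 44 to root → [44, 23, 20, 37, 39, 48, 77]
  44 vs smaller child 20 at index 2, swap → [20, 23, 44, 37, 39, 48, 77]
extract-min #4 returns 20:
  remove root 20; move last element 77 to root → [77, 23, 44, 37, 39, 48]
  77 vs smaller child 23 at index 1, swap → [23, 77, 44, 37, 39, 48]
  77 vs smaller child 37 at index 3, swap → [23, 37, 44, 77, 39, 48]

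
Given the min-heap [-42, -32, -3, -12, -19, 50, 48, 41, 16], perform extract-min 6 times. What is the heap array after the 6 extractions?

extract-min #1 returns -42:
  remove root -42; move last element 16 to root → [16, -32, -3, -12, -19, 50, 48, 41]
  16 vs smaller child -32 at index 1, swap → [-32, 16, -3, -12, -19, 50, 48, 41]
  16 vs smaller child -19 at index 4, swap → [-32, -19, -3, -12, 16, 50, 48, 41]
extract-min #2 returns -32:
  remove root -32; move last element 41 to root → [41, -19, -3, -12, 16, 50, 48]
  41 vs smaller child -19 at index 1, swap → [-19, 41, -3, -12, 16, 50, 48]
  41 vs smaller child -12 at index 3, swap → [-19, -12, -3, 41, 16, 50, 48]
extract-min #3 returns -19:
  remove root -19; move last element 48 to root → [48, -12, -3, 41, 16, 50]
  48 vs smaller child -12 at index 1, swap → [-12, 48, -3, 41, 16, 50]
  48 vs smaller child 16 at index 4, swap → [-12, 16, -3, 41, 48, 50]
extract-min #4 returns -12:
  remove root -12; move last element 50 to root → [50, 16, -3, 41, 48]
  50 vs smaller child -3 at index 2, swap → [-3, 16, 50, 41, 48]
extract-min #5 returns -3:
  remove root -3; move last element 48 to root → [48, 16, 50, 41]
  48 vs smaller child 16 at index 1, swap → [16, 48, 50, 41]
  48 vs only child 41 at index 3, swap → [16, 41, 50, 48]
extract-min #6 returns 16:
  remove root 16; move last element 48 to root → [48, 41, 50]
  48 vs smaller child 41 at index 1, swap → [41, 48, 50]

[41, 48, 50]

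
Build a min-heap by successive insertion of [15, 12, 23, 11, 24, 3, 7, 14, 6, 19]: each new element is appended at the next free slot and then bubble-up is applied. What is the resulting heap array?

Insert 15:
  append 15 at index 0 → [15] (no swap needed)
Insert 12:
  append 12 at index 1 → [15, 12]
  12 < parent 15 at index 0, swap → [12, 15]
Insert 23:
  append 23 at index 2 → [12, 15, 23] (no swap needed)
Insert 11:
  append 11 at index 3 → [12, 15, 23, 11]
  11 < parent 15 at index 1, swap → [12, 11, 23, 15]
  11 < parent 12 at index 0, swap → [11, 12, 23, 15]
Insert 24:
  append 24 at index 4 → [11, 12, 23, 15, 24] (no swap needed)
Insert 3:
  append 3 at index 5 → [11, 12, 23, 15, 24, 3]
  3 < parent 23 at index 2, swap → [11, 12, 3, 15, 24, 23]
  3 < parent 11 at index 0, swap → [3, 12, 11, 15, 24, 23]
Insert 7:
  append 7 at index 6 → [3, 12, 11, 15, 24, 23, 7]
  7 < parent 11 at index 2, swap → [3, 12, 7, 15, 24, 23, 11]
Insert 14:
  append 14 at index 7 → [3, 12, 7, 15, 24, 23, 11, 14]
  14 < parent 15 at index 3, swap → [3, 12, 7, 14, 24, 23, 11, 15]
Insert 6:
  append 6 at index 8 → [3, 12, 7, 14, 24, 23, 11, 15, 6]
  6 < parent 14 at index 3, swap → [3, 12, 7, 6, 24, 23, 11, 15, 14]
  6 < parent 12 at index 1, swap → [3, 6, 7, 12, 24, 23, 11, 15, 14]
Insert 19:
  append 19 at index 9 → [3, 6, 7, 12, 24, 23, 11, 15, 14, 19]
  19 < parent 24 at index 4, swap → [3, 6, 7, 12, 19, 23, 11, 15, 14, 24]

[3, 6, 7, 12, 19, 23, 11, 15, 14, 24]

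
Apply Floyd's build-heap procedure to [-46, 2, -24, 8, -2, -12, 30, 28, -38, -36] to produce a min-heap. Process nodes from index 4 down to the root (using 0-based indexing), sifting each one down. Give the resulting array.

sift down from index 4:
  -2 vs only child -36 at index 9, swap → [-46, 2, -24, 8, -36, -12, 30, 28, -38, -2]
sift down from index 3:
  8 vs smaller child -38 at index 8, swap → [-46, 2, -24, -38, -36, -12, 30, 28, 8, -2]
sift down from index 2: already satisfies heap property
sift down from index 1:
  2 vs smaller child -38 at index 3, swap → [-46, -38, -24, 2, -36, -12, 30, 28, 8, -2]
sift down from index 0: already satisfies heap property

[-46, -38, -24, 2, -36, -12, 30, 28, 8, -2]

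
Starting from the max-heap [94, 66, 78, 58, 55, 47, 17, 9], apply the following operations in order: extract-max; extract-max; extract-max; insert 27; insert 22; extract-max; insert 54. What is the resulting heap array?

[55, 22, 54, 17, 9, 27, 47]

extract-max → returns 94:
  remove root 94; move last element 9 to root → [9, 66, 78, 58, 55, 47, 17]
  9 vs larger child 78 at index 2, swap → [78, 66, 9, 58, 55, 47, 17]
  9 vs larger child 47 at index 5, swap → [78, 66, 47, 58, 55, 9, 17]
extract-max → returns 78:
  remove root 78; move last element 17 to root → [17, 66, 47, 58, 55, 9]
  17 vs larger child 66 at index 1, swap → [66, 17, 47, 58, 55, 9]
  17 vs larger child 58 at index 3, swap → [66, 58, 47, 17, 55, 9]
extract-max → returns 66:
  remove root 66; move last element 9 to root → [9, 58, 47, 17, 55]
  9 vs larger child 58 at index 1, swap → [58, 9, 47, 17, 55]
  9 vs larger child 55 at index 4, swap → [58, 55, 47, 17, 9]
insert 27:
  append 27 at index 5 → [58, 55, 47, 17, 9, 27] (no swap needed)
insert 22:
  append 22 at index 6 → [58, 55, 47, 17, 9, 27, 22] (no swap needed)
extract-max → returns 58:
  remove root 58; move last element 22 to root → [22, 55, 47, 17, 9, 27]
  22 vs larger child 55 at index 1, swap → [55, 22, 47, 17, 9, 27]
insert 54:
  append 54 at index 6 → [55, 22, 47, 17, 9, 27, 54]
  54 > parent 47 at index 2, swap → [55, 22, 54, 17, 9, 27, 47]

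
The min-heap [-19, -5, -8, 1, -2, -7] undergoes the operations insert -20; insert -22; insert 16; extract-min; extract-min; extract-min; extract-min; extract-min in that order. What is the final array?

[-5, -2, 16, 1]

insert -20:
  append -20 at index 6 → [-19, -5, -8, 1, -2, -7, -20]
  -20 < parent -8 at index 2, swap → [-19, -5, -20, 1, -2, -7, -8]
  -20 < parent -19 at index 0, swap → [-20, -5, -19, 1, -2, -7, -8]
insert -22:
  append -22 at index 7 → [-20, -5, -19, 1, -2, -7, -8, -22]
  -22 < parent 1 at index 3, swap → [-20, -5, -19, -22, -2, -7, -8, 1]
  -22 < parent -5 at index 1, swap → [-20, -22, -19, -5, -2, -7, -8, 1]
  -22 < parent -20 at index 0, swap → [-22, -20, -19, -5, -2, -7, -8, 1]
insert 16:
  append 16 at index 8 → [-22, -20, -19, -5, -2, -7, -8, 1, 16] (no swap needed)
extract-min → returns -22:
  remove root -22; move last element 16 to root → [16, -20, -19, -5, -2, -7, -8, 1]
  16 vs smaller child -20 at index 1, swap → [-20, 16, -19, -5, -2, -7, -8, 1]
  16 vs smaller child -5 at index 3, swap → [-20, -5, -19, 16, -2, -7, -8, 1]
  16 vs only child 1 at index 7, swap → [-20, -5, -19, 1, -2, -7, -8, 16]
extract-min → returns -20:
  remove root -20; move last element 16 to root → [16, -5, -19, 1, -2, -7, -8]
  16 vs smaller child -19 at index 2, swap → [-19, -5, 16, 1, -2, -7, -8]
  16 vs smaller child -8 at index 6, swap → [-19, -5, -8, 1, -2, -7, 16]
extract-min → returns -19:
  remove root -19; move last element 16 to root → [16, -5, -8, 1, -2, -7]
  16 vs smaller child -8 at index 2, swap → [-8, -5, 16, 1, -2, -7]
  16 vs only child -7 at index 5, swap → [-8, -5, -7, 1, -2, 16]
extract-min → returns -8:
  remove root -8; move last element 16 to root → [16, -5, -7, 1, -2]
  16 vs smaller child -7 at index 2, swap → [-7, -5, 16, 1, -2]
extract-min → returns -7:
  remove root -7; move last element -2 to root → [-2, -5, 16, 1]
  -2 vs smaller child -5 at index 1, swap → [-5, -2, 16, 1]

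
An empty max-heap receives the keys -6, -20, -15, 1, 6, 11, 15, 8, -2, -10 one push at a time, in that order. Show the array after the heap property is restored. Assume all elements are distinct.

[15, 8, 11, 1, -6, -15, 6, -20, -2, -10]

Insert -6:
  append -6 at index 0 → [-6] (no swap needed)
Insert -20:
  append -20 at index 1 → [-6, -20] (no swap needed)
Insert -15:
  append -15 at index 2 → [-6, -20, -15] (no swap needed)
Insert 1:
  append 1 at index 3 → [-6, -20, -15, 1]
  1 > parent -20 at index 1, swap → [-6, 1, -15, -20]
  1 > parent -6 at index 0, swap → [1, -6, -15, -20]
Insert 6:
  append 6 at index 4 → [1, -6, -15, -20, 6]
  6 > parent -6 at index 1, swap → [1, 6, -15, -20, -6]
  6 > parent 1 at index 0, swap → [6, 1, -15, -20, -6]
Insert 11:
  append 11 at index 5 → [6, 1, -15, -20, -6, 11]
  11 > parent -15 at index 2, swap → [6, 1, 11, -20, -6, -15]
  11 > parent 6 at index 0, swap → [11, 1, 6, -20, -6, -15]
Insert 15:
  append 15 at index 6 → [11, 1, 6, -20, -6, -15, 15]
  15 > parent 6 at index 2, swap → [11, 1, 15, -20, -6, -15, 6]
  15 > parent 11 at index 0, swap → [15, 1, 11, -20, -6, -15, 6]
Insert 8:
  append 8 at index 7 → [15, 1, 11, -20, -6, -15, 6, 8]
  8 > parent -20 at index 3, swap → [15, 1, 11, 8, -6, -15, 6, -20]
  8 > parent 1 at index 1, swap → [15, 8, 11, 1, -6, -15, 6, -20]
Insert -2:
  append -2 at index 8 → [15, 8, 11, 1, -6, -15, 6, -20, -2] (no swap needed)
Insert -10:
  append -10 at index 9 → [15, 8, 11, 1, -6, -15, 6, -20, -2, -10] (no swap needed)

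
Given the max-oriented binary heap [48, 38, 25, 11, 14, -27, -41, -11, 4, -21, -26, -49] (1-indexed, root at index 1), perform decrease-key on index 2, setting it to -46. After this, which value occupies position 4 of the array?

set index 2 from 38 to -46 → [48, -46, 25, 11, 14, -27, -41, -11, 4, -21, -26, -49]
-46 vs larger child 14 at index 5, swap → [48, 14, 25, 11, -46, -27, -41, -11, 4, -21, -26, -49]
-46 vs larger child -21 at index 10, swap → [48, 14, 25, 11, -21, -27, -41, -11, 4, -46, -26, -49]
resulting array: [48, 14, 25, 11, -21, -27, -41, -11, 4, -46, -26, -49]

11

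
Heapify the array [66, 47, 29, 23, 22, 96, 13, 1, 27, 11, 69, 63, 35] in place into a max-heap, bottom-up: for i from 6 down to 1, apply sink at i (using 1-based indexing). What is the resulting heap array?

[96, 69, 66, 27, 47, 63, 13, 1, 23, 11, 22, 29, 35]

sift down from index 6: already satisfies heap property
sift down from index 5:
  22 vs larger child 69 at index 11, swap → [66, 47, 29, 23, 69, 96, 13, 1, 27, 11, 22, 63, 35]
sift down from index 4:
  23 vs larger child 27 at index 9, swap → [66, 47, 29, 27, 69, 96, 13, 1, 23, 11, 22, 63, 35]
sift down from index 3:
  29 vs larger child 96 at index 6, swap → [66, 47, 96, 27, 69, 29, 13, 1, 23, 11, 22, 63, 35]
  29 vs larger child 63 at index 12, swap → [66, 47, 96, 27, 69, 63, 13, 1, 23, 11, 22, 29, 35]
sift down from index 2:
  47 vs larger child 69 at index 5, swap → [66, 69, 96, 27, 47, 63, 13, 1, 23, 11, 22, 29, 35]
sift down from index 1:
  66 vs larger child 96 at index 3, swap → [96, 69, 66, 27, 47, 63, 13, 1, 23, 11, 22, 29, 35]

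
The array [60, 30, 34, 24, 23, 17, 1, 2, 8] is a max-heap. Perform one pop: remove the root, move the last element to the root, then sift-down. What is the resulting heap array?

remove root 60; move last element 8 to root → [8, 30, 34, 24, 23, 17, 1, 2]
8 vs larger child 34 at index 2, swap → [34, 30, 8, 24, 23, 17, 1, 2]
8 vs larger child 17 at index 5, swap → [34, 30, 17, 24, 23, 8, 1, 2]

[34, 30, 17, 24, 23, 8, 1, 2]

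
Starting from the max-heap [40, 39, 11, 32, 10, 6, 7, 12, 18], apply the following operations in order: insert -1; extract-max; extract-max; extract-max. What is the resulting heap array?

insert -1:
  append -1 at index 9 → [40, 39, 11, 32, 10, 6, 7, 12, 18, -1] (no swap needed)
extract-max → returns 40:
  remove root 40; move last element -1 to root → [-1, 39, 11, 32, 10, 6, 7, 12, 18]
  -1 vs larger child 39 at index 1, swap → [39, -1, 11, 32, 10, 6, 7, 12, 18]
  -1 vs larger child 32 at index 3, swap → [39, 32, 11, -1, 10, 6, 7, 12, 18]
  -1 vs larger child 18 at index 8, swap → [39, 32, 11, 18, 10, 6, 7, 12, -1]
extract-max → returns 39:
  remove root 39; move last element -1 to root → [-1, 32, 11, 18, 10, 6, 7, 12]
  -1 vs larger child 32 at index 1, swap → [32, -1, 11, 18, 10, 6, 7, 12]
  -1 vs larger child 18 at index 3, swap → [32, 18, 11, -1, 10, 6, 7, 12]
  -1 vs only child 12 at index 7, swap → [32, 18, 11, 12, 10, 6, 7, -1]
extract-max → returns 32:
  remove root 32; move last element -1 to root → [-1, 18, 11, 12, 10, 6, 7]
  -1 vs larger child 18 at index 1, swap → [18, -1, 11, 12, 10, 6, 7]
  -1 vs larger child 12 at index 3, swap → [18, 12, 11, -1, 10, 6, 7]

[18, 12, 11, -1, 10, 6, 7]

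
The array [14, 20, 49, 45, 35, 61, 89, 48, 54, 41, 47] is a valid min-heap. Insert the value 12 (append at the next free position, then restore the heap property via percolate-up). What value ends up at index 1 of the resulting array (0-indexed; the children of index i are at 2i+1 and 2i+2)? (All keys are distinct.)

20

append 12 at index 11 → [14, 20, 49, 45, 35, 61, 89, 48, 54, 41, 47, 12]
12 < parent 61 at index 5, swap → [14, 20, 49, 45, 35, 12, 89, 48, 54, 41, 47, 61]
12 < parent 49 at index 2, swap → [14, 20, 12, 45, 35, 49, 89, 48, 54, 41, 47, 61]
12 < parent 14 at index 0, swap → [12, 20, 14, 45, 35, 49, 89, 48, 54, 41, 47, 61]
resulting array: [12, 20, 14, 45, 35, 49, 89, 48, 54, 41, 47, 61]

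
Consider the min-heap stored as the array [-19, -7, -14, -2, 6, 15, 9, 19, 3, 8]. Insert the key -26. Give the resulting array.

[-26, -19, -14, -2, -7, 15, 9, 19, 3, 8, 6]

append -26 at index 10 → [-19, -7, -14, -2, 6, 15, 9, 19, 3, 8, -26]
-26 < parent 6 at index 4, swap → [-19, -7, -14, -2, -26, 15, 9, 19, 3, 8, 6]
-26 < parent -7 at index 1, swap → [-19, -26, -14, -2, -7, 15, 9, 19, 3, 8, 6]
-26 < parent -19 at index 0, swap → [-26, -19, -14, -2, -7, 15, 9, 19, 3, 8, 6]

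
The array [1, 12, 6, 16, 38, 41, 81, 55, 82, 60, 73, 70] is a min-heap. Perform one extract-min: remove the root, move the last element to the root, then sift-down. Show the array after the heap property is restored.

remove root 1; move last element 70 to root → [70, 12, 6, 16, 38, 41, 81, 55, 82, 60, 73]
70 vs smaller child 6 at index 2, swap → [6, 12, 70, 16, 38, 41, 81, 55, 82, 60, 73]
70 vs smaller child 41 at index 5, swap → [6, 12, 41, 16, 38, 70, 81, 55, 82, 60, 73]

[6, 12, 41, 16, 38, 70, 81, 55, 82, 60, 73]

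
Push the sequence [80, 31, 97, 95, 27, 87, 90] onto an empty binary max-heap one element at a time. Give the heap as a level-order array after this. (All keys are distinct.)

[97, 95, 90, 31, 27, 80, 87]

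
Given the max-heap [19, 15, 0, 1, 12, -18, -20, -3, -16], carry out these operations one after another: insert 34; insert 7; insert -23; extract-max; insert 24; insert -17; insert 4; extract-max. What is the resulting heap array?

[19, 15, 4, 1, 12, 0, -20, -3, -16, -23, 7, -18, -17]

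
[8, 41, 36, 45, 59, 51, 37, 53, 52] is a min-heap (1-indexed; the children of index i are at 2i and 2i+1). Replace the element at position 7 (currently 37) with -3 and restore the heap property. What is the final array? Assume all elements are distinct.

[-3, 41, 8, 45, 59, 51, 36, 53, 52]

set index 7 from 37 to -3 → [8, 41, 36, 45, 59, 51, -3, 53, 52]
-3 < parent 36 at index 3, swap → [8, 41, -3, 45, 59, 51, 36, 53, 52]
-3 < parent 8 at index 1, swap → [-3, 41, 8, 45, 59, 51, 36, 53, 52]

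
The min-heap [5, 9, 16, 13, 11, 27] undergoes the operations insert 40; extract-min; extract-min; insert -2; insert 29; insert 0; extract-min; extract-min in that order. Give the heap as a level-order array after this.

insert 40:
  append 40 at index 6 → [5, 9, 16, 13, 11, 27, 40] (no swap needed)
extract-min → returns 5:
  remove root 5; move last element 40 to root → [40, 9, 16, 13, 11, 27]
  40 vs smaller child 9 at index 1, swap → [9, 40, 16, 13, 11, 27]
  40 vs smaller child 11 at index 4, swap → [9, 11, 16, 13, 40, 27]
extract-min → returns 9:
  remove root 9; move last element 27 to root → [27, 11, 16, 13, 40]
  27 vs smaller child 11 at index 1, swap → [11, 27, 16, 13, 40]
  27 vs smaller child 13 at index 3, swap → [11, 13, 16, 27, 40]
insert -2:
  append -2 at index 5 → [11, 13, 16, 27, 40, -2]
  -2 < parent 16 at index 2, swap → [11, 13, -2, 27, 40, 16]
  -2 < parent 11 at index 0, swap → [-2, 13, 11, 27, 40, 16]
insert 29:
  append 29 at index 6 → [-2, 13, 11, 27, 40, 16, 29] (no swap needed)
insert 0:
  append 0 at index 7 → [-2, 13, 11, 27, 40, 16, 29, 0]
  0 < parent 27 at index 3, swap → [-2, 13, 11, 0, 40, 16, 29, 27]
  0 < parent 13 at index 1, swap → [-2, 0, 11, 13, 40, 16, 29, 27]
extract-min → returns -2:
  remove root -2; move last element 27 to root → [27, 0, 11, 13, 40, 16, 29]
  27 vs smaller child 0 at index 1, swap → [0, 27, 11, 13, 40, 16, 29]
  27 vs smaller child 13 at index 3, swap → [0, 13, 11, 27, 40, 16, 29]
extract-min → returns 0:
  remove root 0; move last element 29 to root → [29, 13, 11, 27, 40, 16]
  29 vs smaller child 11 at index 2, swap → [11, 13, 29, 27, 40, 16]
  29 vs only child 16 at index 5, swap → [11, 13, 16, 27, 40, 29]

[11, 13, 16, 27, 40, 29]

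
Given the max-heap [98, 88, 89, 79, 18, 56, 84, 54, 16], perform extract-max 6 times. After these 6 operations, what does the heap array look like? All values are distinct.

[54, 16, 18]

extract-max #1 returns 98:
  remove root 98; move last element 16 to root → [16, 88, 89, 79, 18, 56, 84, 54]
  16 vs larger child 89 at index 2, swap → [89, 88, 16, 79, 18, 56, 84, 54]
  16 vs larger child 84 at index 6, swap → [89, 88, 84, 79, 18, 56, 16, 54]
extract-max #2 returns 89:
  remove root 89; move last element 54 to root → [54, 88, 84, 79, 18, 56, 16]
  54 vs larger child 88 at index 1, swap → [88, 54, 84, 79, 18, 56, 16]
  54 vs larger child 79 at index 3, swap → [88, 79, 84, 54, 18, 56, 16]
extract-max #3 returns 88:
  remove root 88; move last element 16 to root → [16, 79, 84, 54, 18, 56]
  16 vs larger child 84 at index 2, swap → [84, 79, 16, 54, 18, 56]
  16 vs only child 56 at index 5, swap → [84, 79, 56, 54, 18, 16]
extract-max #4 returns 84:
  remove root 84; move last element 16 to root → [16, 79, 56, 54, 18]
  16 vs larger child 79 at index 1, swap → [79, 16, 56, 54, 18]
  16 vs larger child 54 at index 3, swap → [79, 54, 56, 16, 18]
extract-max #5 returns 79:
  remove root 79; move last element 18 to root → [18, 54, 56, 16]
  18 vs larger child 56 at index 2, swap → [56, 54, 18, 16]
extract-max #6 returns 56:
  remove root 56; move last element 16 to root → [16, 54, 18]
  16 vs larger child 54 at index 1, swap → [54, 16, 18]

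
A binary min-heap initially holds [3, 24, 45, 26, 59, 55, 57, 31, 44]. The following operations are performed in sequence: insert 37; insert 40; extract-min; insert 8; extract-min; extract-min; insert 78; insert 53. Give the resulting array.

[26, 31, 45, 40, 37, 55, 57, 59, 44, 78, 53]

insert 37:
  append 37 at index 9 → [3, 24, 45, 26, 59, 55, 57, 31, 44, 37]
  37 < parent 59 at index 4, swap → [3, 24, 45, 26, 37, 55, 57, 31, 44, 59]
insert 40:
  append 40 at index 10 → [3, 24, 45, 26, 37, 55, 57, 31, 44, 59, 40] (no swap needed)
extract-min → returns 3:
  remove root 3; move last element 40 to root → [40, 24, 45, 26, 37, 55, 57, 31, 44, 59]
  40 vs smaller child 24 at index 1, swap → [24, 40, 45, 26, 37, 55, 57, 31, 44, 59]
  40 vs smaller child 26 at index 3, swap → [24, 26, 45, 40, 37, 55, 57, 31, 44, 59]
  40 vs smaller child 31 at index 7, swap → [24, 26, 45, 31, 37, 55, 57, 40, 44, 59]
insert 8:
  append 8 at index 10 → [24, 26, 45, 31, 37, 55, 57, 40, 44, 59, 8]
  8 < parent 37 at index 4, swap → [24, 26, 45, 31, 8, 55, 57, 40, 44, 59, 37]
  8 < parent 26 at index 1, swap → [24, 8, 45, 31, 26, 55, 57, 40, 44, 59, 37]
  8 < parent 24 at index 0, swap → [8, 24, 45, 31, 26, 55, 57, 40, 44, 59, 37]
extract-min → returns 8:
  remove root 8; move last element 37 to root → [37, 24, 45, 31, 26, 55, 57, 40, 44, 59]
  37 vs smaller child 24 at index 1, swap → [24, 37, 45, 31, 26, 55, 57, 40, 44, 59]
  37 vs smaller child 26 at index 4, swap → [24, 26, 45, 31, 37, 55, 57, 40, 44, 59]
extract-min → returns 24:
  remove root 24; move last element 59 to root → [59, 26, 45, 31, 37, 55, 57, 40, 44]
  59 vs smaller child 26 at index 1, swap → [26, 59, 45, 31, 37, 55, 57, 40, 44]
  59 vs smaller child 31 at index 3, swap → [26, 31, 45, 59, 37, 55, 57, 40, 44]
  59 vs smaller child 40 at index 7, swap → [26, 31, 45, 40, 37, 55, 57, 59, 44]
insert 78:
  append 78 at index 9 → [26, 31, 45, 40, 37, 55, 57, 59, 44, 78] (no swap needed)
insert 53:
  append 53 at index 10 → [26, 31, 45, 40, 37, 55, 57, 59, 44, 78, 53] (no swap needed)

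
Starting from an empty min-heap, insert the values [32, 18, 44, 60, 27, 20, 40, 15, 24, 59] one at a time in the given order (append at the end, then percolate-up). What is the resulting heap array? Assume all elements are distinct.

[15, 18, 20, 24, 32, 44, 40, 60, 27, 59]

Insert 32:
  append 32 at index 0 → [32] (no swap needed)
Insert 18:
  append 18 at index 1 → [32, 18]
  18 < parent 32 at index 0, swap → [18, 32]
Insert 44:
  append 44 at index 2 → [18, 32, 44] (no swap needed)
Insert 60:
  append 60 at index 3 → [18, 32, 44, 60] (no swap needed)
Insert 27:
  append 27 at index 4 → [18, 32, 44, 60, 27]
  27 < parent 32 at index 1, swap → [18, 27, 44, 60, 32]
Insert 20:
  append 20 at index 5 → [18, 27, 44, 60, 32, 20]
  20 < parent 44 at index 2, swap → [18, 27, 20, 60, 32, 44]
Insert 40:
  append 40 at index 6 → [18, 27, 20, 60, 32, 44, 40] (no swap needed)
Insert 15:
  append 15 at index 7 → [18, 27, 20, 60, 32, 44, 40, 15]
  15 < parent 60 at index 3, swap → [18, 27, 20, 15, 32, 44, 40, 60]
  15 < parent 27 at index 1, swap → [18, 15, 20, 27, 32, 44, 40, 60]
  15 < parent 18 at index 0, swap → [15, 18, 20, 27, 32, 44, 40, 60]
Insert 24:
  append 24 at index 8 → [15, 18, 20, 27, 32, 44, 40, 60, 24]
  24 < parent 27 at index 3, swap → [15, 18, 20, 24, 32, 44, 40, 60, 27]
Insert 59:
  append 59 at index 9 → [15, 18, 20, 24, 32, 44, 40, 60, 27, 59] (no swap needed)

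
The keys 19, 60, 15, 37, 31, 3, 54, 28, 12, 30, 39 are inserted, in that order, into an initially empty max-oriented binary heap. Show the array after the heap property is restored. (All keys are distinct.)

[60, 39, 54, 28, 37, 3, 15, 19, 12, 30, 31]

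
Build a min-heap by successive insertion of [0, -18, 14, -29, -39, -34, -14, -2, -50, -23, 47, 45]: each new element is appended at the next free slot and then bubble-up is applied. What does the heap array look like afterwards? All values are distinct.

Insert 0:
  append 0 at index 0 → [0] (no swap needed)
Insert -18:
  append -18 at index 1 → [0, -18]
  -18 < parent 0 at index 0, swap → [-18, 0]
Insert 14:
  append 14 at index 2 → [-18, 0, 14] (no swap needed)
Insert -29:
  append -29 at index 3 → [-18, 0, 14, -29]
  -29 < parent 0 at index 1, swap → [-18, -29, 14, 0]
  -29 < parent -18 at index 0, swap → [-29, -18, 14, 0]
Insert -39:
  append -39 at index 4 → [-29, -18, 14, 0, -39]
  -39 < parent -18 at index 1, swap → [-29, -39, 14, 0, -18]
  -39 < parent -29 at index 0, swap → [-39, -29, 14, 0, -18]
Insert -34:
  append -34 at index 5 → [-39, -29, 14, 0, -18, -34]
  -34 < parent 14 at index 2, swap → [-39, -29, -34, 0, -18, 14]
Insert -14:
  append -14 at index 6 → [-39, -29, -34, 0, -18, 14, -14] (no swap needed)
Insert -2:
  append -2 at index 7 → [-39, -29, -34, 0, -18, 14, -14, -2]
  -2 < parent 0 at index 3, swap → [-39, -29, -34, -2, -18, 14, -14, 0]
Insert -50:
  append -50 at index 8 → [-39, -29, -34, -2, -18, 14, -14, 0, -50]
  -50 < parent -2 at index 3, swap → [-39, -29, -34, -50, -18, 14, -14, 0, -2]
  -50 < parent -29 at index 1, swap → [-39, -50, -34, -29, -18, 14, -14, 0, -2]
  -50 < parent -39 at index 0, swap → [-50, -39, -34, -29, -18, 14, -14, 0, -2]
Insert -23:
  append -23 at index 9 → [-50, -39, -34, -29, -18, 14, -14, 0, -2, -23]
  -23 < parent -18 at index 4, swap → [-50, -39, -34, -29, -23, 14, -14, 0, -2, -18]
Insert 47:
  append 47 at index 10 → [-50, -39, -34, -29, -23, 14, -14, 0, -2, -18, 47] (no swap needed)
Insert 45:
  append 45 at index 11 → [-50, -39, -34, -29, -23, 14, -14, 0, -2, -18, 47, 45] (no swap needed)

[-50, -39, -34, -29, -23, 14, -14, 0, -2, -18, 47, 45]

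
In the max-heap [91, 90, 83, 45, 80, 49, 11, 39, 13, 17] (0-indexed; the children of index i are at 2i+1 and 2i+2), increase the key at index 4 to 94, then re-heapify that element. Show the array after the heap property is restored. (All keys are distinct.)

set index 4 from 80 to 94 → [91, 90, 83, 45, 94, 49, 11, 39, 13, 17]
94 > parent 90 at index 1, swap → [91, 94, 83, 45, 90, 49, 11, 39, 13, 17]
94 > parent 91 at index 0, swap → [94, 91, 83, 45, 90, 49, 11, 39, 13, 17]

[94, 91, 83, 45, 90, 49, 11, 39, 13, 17]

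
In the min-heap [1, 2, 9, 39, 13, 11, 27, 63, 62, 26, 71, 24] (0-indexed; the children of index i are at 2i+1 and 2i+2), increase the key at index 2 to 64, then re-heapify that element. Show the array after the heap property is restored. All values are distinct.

[1, 2, 11, 39, 13, 24, 27, 63, 62, 26, 71, 64]

set index 2 from 9 to 64 → [1, 2, 64, 39, 13, 11, 27, 63, 62, 26, 71, 24]
64 vs smaller child 11 at index 5, swap → [1, 2, 11, 39, 13, 64, 27, 63, 62, 26, 71, 24]
64 vs only child 24 at index 11, swap → [1, 2, 11, 39, 13, 24, 27, 63, 62, 26, 71, 64]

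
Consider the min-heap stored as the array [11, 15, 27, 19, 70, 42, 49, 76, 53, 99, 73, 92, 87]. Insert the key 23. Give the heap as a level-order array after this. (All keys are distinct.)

[11, 15, 23, 19, 70, 42, 27, 76, 53, 99, 73, 92, 87, 49]

append 23 at index 13 → [11, 15, 27, 19, 70, 42, 49, 76, 53, 99, 73, 92, 87, 23]
23 < parent 49 at index 6, swap → [11, 15, 27, 19, 70, 42, 23, 76, 53, 99, 73, 92, 87, 49]
23 < parent 27 at index 2, swap → [11, 15, 23, 19, 70, 42, 27, 76, 53, 99, 73, 92, 87, 49]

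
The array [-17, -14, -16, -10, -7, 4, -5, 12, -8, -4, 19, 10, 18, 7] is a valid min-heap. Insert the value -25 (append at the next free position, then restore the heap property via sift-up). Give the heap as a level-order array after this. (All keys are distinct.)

[-25, -14, -17, -10, -7, 4, -16, 12, -8, -4, 19, 10, 18, 7, -5]

append -25 at index 14 → [-17, -14, -16, -10, -7, 4, -5, 12, -8, -4, 19, 10, 18, 7, -25]
-25 < parent -5 at index 6, swap → [-17, -14, -16, -10, -7, 4, -25, 12, -8, -4, 19, 10, 18, 7, -5]
-25 < parent -16 at index 2, swap → [-17, -14, -25, -10, -7, 4, -16, 12, -8, -4, 19, 10, 18, 7, -5]
-25 < parent -17 at index 0, swap → [-25, -14, -17, -10, -7, 4, -16, 12, -8, -4, 19, 10, 18, 7, -5]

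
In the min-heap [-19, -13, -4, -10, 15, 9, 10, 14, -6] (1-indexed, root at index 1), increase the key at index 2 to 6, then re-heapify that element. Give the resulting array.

[-19, -10, -4, -6, 15, 9, 10, 14, 6]

set index 2 from -13 to 6 → [-19, 6, -4, -10, 15, 9, 10, 14, -6]
6 vs smaller child -10 at index 4, swap → [-19, -10, -4, 6, 15, 9, 10, 14, -6]
6 vs smaller child -6 at index 9, swap → [-19, -10, -4, -6, 15, 9, 10, 14, 6]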